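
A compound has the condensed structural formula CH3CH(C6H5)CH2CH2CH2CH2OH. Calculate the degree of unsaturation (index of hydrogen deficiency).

Atom tally by fragment:
  CH3 → C:1 H:3
  CH(C6H5) → C:7 H:6
  CH2 → C:1 H:2
  CH2 → C:1 H:2
  CH2CH2OH → C:2 H:5 O:1
Element totals:
  C: 12
  H: 18
  O: 1
Molecular formula: C12H18O.
DoU = (2C + 2 + N − H − X) / 2 = (2·12 + 2 + 0 − 18 − 0) / 2 = 4.

4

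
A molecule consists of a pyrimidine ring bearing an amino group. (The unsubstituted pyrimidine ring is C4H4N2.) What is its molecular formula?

C4H5N3

Atom tally by fragment:
  pyrimidine ring core → C:4 H:4 N:2
  (− 1 ring H displaced by substituents)
  + NH2 → N:1 H:2
Element totals:
  C: 4
  H: 5
  N: 3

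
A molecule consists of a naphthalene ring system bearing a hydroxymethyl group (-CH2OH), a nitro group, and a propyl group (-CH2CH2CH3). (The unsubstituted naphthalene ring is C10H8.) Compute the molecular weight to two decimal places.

245.28 g/mol

Atom tally by fragment:
  naphthalene ring system core → C:10 H:8
  (− 3 ring H displaced by substituents)
  + CH2OH → C:1 H:3 O:1
  + NO2 → N:1 O:2
  + CH2CH2CH3 → C:3 H:7
Element totals:
  C: 14
  H: 15
  N: 1
  O: 3
Molecular formula: C14H15NO3.
  M = 14(12.011) + 15(1.008) + 14.007 + 3(15.999)
    = 168.154 + 15.120 + 14.007 + 47.997 = 245.278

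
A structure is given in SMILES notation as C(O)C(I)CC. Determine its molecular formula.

C4H9IO

Atom tally by fragment:
  HOCH2 → C:1 H:3 O:1
  CH(I) → C:1 H:1 I:1
  CH2 → C:1 H:2
  CH3 → C:1 H:3
Element totals:
  C: 4
  H: 9
  I: 1
  O: 1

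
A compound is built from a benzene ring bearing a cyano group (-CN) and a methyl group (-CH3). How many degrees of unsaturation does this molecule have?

Atom tally by fragment:
  benzene ring core → C:6 H:6
  (− 2 ring H displaced by substituents)
  + CN → C:1 N:1
  + CH3 → C:1 H:3
Element totals:
  C: 8
  H: 7
  N: 1
Molecular formula: C8H7N.
DoU = (2C + 2 + N − H − X) / 2 = (2·8 + 2 + 1 − 7 − 0) / 2 = 6.

6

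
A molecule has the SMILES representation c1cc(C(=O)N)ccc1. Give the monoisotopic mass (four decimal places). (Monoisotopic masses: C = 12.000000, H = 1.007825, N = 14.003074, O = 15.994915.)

121.0528

Atom tally by fragment:
  benzene ring core → C:6 H:6
  (− 1 ring H displaced by substituents)
  + CONH2 → C:1 H:2 O:1 N:1
Element totals:
  C: 7
  H: 7
  N: 1
  O: 1
Molecular formula: C7H7NO.
  M = 7(12.0) + 7(1.007825) + 14.003074 + 15.994915
    = 84.000000 + 7.054775 + 14.003074 + 15.994915 = 121.052764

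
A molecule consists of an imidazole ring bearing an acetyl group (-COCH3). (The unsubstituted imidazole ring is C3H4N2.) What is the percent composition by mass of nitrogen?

25.44%

Atom tally by fragment:
  imidazole ring core → C:3 H:4 N:2
  (− 1 ring H displaced by substituents)
  + COCH3 → C:2 H:3 O:1
Element totals:
  C: 5
  H: 6
  N: 2
  O: 1
Molecular formula: C5H6N2O.
Molar mass = 110.116 g/mol.
Mass from N: 2 × 14.007 = 28.014 g/mol.
%N = 28.014 / 110.116 × 100 = 25.44%.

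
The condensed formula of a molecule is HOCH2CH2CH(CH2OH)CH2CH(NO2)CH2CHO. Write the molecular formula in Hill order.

C8H15NO5

Atom tally by fragment:
  HOCH2CH2 → C:2 H:5 O:1
  CH(CH2OH) → C:2 H:4 O:1
  CH2 → C:1 H:2
  CH(NO2) → C:1 H:1 N:1 O:2
  CH2CHO → C:2 H:3 O:1
Element totals:
  C: 8
  H: 15
  N: 1
  O: 5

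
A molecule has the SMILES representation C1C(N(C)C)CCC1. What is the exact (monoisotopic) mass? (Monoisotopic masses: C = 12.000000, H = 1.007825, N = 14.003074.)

113.1204

Atom tally by fragment:
  cyclopentane ring core → C:5 H:10
  (− 1 ring H displaced by substituents)
  + N(CH3)2 → N:1 C:2 H:6
Element totals:
  C: 7
  H: 15
  N: 1
Molecular formula: C7H15N.
  M = 7(12.0) + 15(1.007825) + 14.003074
    = 84.000000 + 15.117375 + 14.003074 = 113.120449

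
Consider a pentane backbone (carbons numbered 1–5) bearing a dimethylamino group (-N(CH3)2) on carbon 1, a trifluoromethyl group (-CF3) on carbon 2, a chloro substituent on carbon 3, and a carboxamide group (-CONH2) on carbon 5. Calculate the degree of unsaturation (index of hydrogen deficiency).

Atom tally by fragment:
  (CH3)2NCH2 → C:3 H:8 N:1
  CH(CF3) → C:2 H:1 F:3
  CH(Cl) → C:1 H:1 Cl:1
  CH2 → C:1 H:2
  CH2CONH2 → C:2 H:4 O:1 N:1
Element totals:
  C: 9
  H: 16
  Cl: 1
  F: 3
  N: 2
  O: 1
Molecular formula: C9H16ClF3N2O.
DoU = (2C + 2 + N − H − X) / 2 = (2·9 + 2 + 2 − 16 − 4) / 2 = 1.

1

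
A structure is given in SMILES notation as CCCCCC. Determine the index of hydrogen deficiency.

Atom tally by fragment:
  CH3 → C:1 H:3
  CH2 → C:1 H:2
  CH2 → C:1 H:2
  CH2 → C:1 H:2
  CH2 → C:1 H:2
  CH3 → C:1 H:3
Element totals:
  C: 6
  H: 14
Molecular formula: C6H14.
DoU = (2C + 2 + N − H − X) / 2 = (2·6 + 2 + 0 − 14 − 0) / 2 = 0.

0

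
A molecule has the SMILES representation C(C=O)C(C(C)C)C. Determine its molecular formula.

Atom tally by fragment:
  OHCCH2 → C:2 H:3 O:1
  CH(CH(CH3)2) → C:4 H:8
  CH3 → C:1 H:3
Element totals:
  C: 7
  H: 14
  O: 1

C7H14O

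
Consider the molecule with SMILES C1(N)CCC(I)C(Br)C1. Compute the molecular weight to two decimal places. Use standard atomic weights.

Atom tally by fragment:
  cyclohexane ring core → C:6 H:12
  (− 3 ring H displaced by substituents)
  + NH2 → N:1 H:2
  + I → I:1
  + Br → Br:1
Element totals:
  C: 6
  H: 11
  Br: 1
  I: 1
  N: 1
Molecular formula: C6H11BrIN.
  M = 6(12.011) + 11(1.008) + 79.904 + 126.904 + 14.007
    = 72.066 + 11.088 + 79.904 + 126.904 + 14.007 = 303.969

303.97 g/mol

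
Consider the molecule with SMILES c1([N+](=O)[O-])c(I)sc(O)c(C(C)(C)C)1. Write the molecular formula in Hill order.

C8H10INO3S

Atom tally by fragment:
  thiophene ring core → C:4 H:4 S:1
  (− 4 ring H displaced by substituents)
  + NO2 → N:1 O:2
  + I → I:1
  + OH → O:1 H:1
  + C(CH3)3 → C:4 H:9
Element totals:
  C: 8
  H: 10
  I: 1
  N: 1
  O: 3
  S: 1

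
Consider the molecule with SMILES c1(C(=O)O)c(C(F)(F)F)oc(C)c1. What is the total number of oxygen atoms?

Atom tally by fragment:
  furan ring core → C:4 H:4 O:1
  (− 3 ring H displaced by substituents)
  + COOH → C:1 H:1 O:2
  + CF3 → C:1 F:3
  + CH3 → C:1 H:3
Element totals:
  C: 7
  H: 5
  F: 3
  O: 3

3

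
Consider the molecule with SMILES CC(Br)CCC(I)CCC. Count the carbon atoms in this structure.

8

Atom tally by fragment:
  CH3 → C:1 H:3
  CH(Br) → C:1 H:1 Br:1
  CH2 → C:1 H:2
  CH2 → C:1 H:2
  CH(I) → C:1 H:1 I:1
  CH2 → C:1 H:2
  CH2 → C:1 H:2
  CH3 → C:1 H:3
Element totals:
  C: 8
  H: 16
  Br: 1
  I: 1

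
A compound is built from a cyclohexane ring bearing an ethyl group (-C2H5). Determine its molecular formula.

Atom tally by fragment:
  cyclohexane ring core → C:6 H:12
  (− 1 ring H displaced by substituents)
  + C2H5 → C:2 H:5
Element totals:
  C: 8
  H: 16

C8H16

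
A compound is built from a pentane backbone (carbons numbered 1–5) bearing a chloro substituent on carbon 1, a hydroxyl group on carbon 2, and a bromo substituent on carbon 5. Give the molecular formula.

C5H10BrClO

Atom tally by fragment:
  ClCH2 → C:1 H:2 Cl:1
  CH(OH) → C:1 H:2 O:1
  CH2 → C:1 H:2
  CH2 → C:1 H:2
  CH2Br → C:1 H:2 Br:1
Element totals:
  C: 5
  H: 10
  Br: 1
  Cl: 1
  O: 1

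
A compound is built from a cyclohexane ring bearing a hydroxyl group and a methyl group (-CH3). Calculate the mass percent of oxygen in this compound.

Atom tally by fragment:
  cyclohexane ring core → C:6 H:12
  (− 2 ring H displaced by substituents)
  + OH → O:1 H:1
  + CH3 → C:1 H:3
Element totals:
  C: 7
  H: 14
  O: 1
Molecular formula: C7H14O.
Molar mass = 114.188 g/mol.
Mass from O: 1 × 15.999 = 15.999 g/mol.
%O = 15.999 / 114.188 × 100 = 14.01%.

14.01%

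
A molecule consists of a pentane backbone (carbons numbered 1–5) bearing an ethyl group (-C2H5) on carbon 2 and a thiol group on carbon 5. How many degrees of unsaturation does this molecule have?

0

Atom tally by fragment:
  CH3 → C:1 H:3
  CH(C2H5) → C:3 H:6
  CH2 → C:1 H:2
  CH2 → C:1 H:2
  CH2SH → C:1 H:3 S:1
Element totals:
  C: 7
  H: 16
  S: 1
Molecular formula: C7H16S.
DoU = (2C + 2 + N − H − X) / 2 = (2·7 + 2 + 0 − 16 − 0) / 2 = 0.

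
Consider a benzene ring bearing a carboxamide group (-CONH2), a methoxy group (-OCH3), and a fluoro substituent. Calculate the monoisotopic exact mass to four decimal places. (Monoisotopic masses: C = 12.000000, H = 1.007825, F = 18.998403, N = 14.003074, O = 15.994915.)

Atom tally by fragment:
  benzene ring core → C:6 H:6
  (− 3 ring H displaced by substituents)
  + CONH2 → C:1 H:2 O:1 N:1
  + OCH3 → C:1 H:3 O:1
  + F → F:1
Element totals:
  C: 8
  H: 8
  F: 1
  N: 1
  O: 2
Molecular formula: C8H8FNO2.
  M = 8(12.0) + 8(1.007825) + 18.998403 + 14.003074 + 2(15.994915)
    = 96.000000 + 8.062600 + 18.998403 + 14.003074 + 31.989830 = 169.053907

169.0539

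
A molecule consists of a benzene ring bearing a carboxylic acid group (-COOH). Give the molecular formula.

Atom tally by fragment:
  benzene ring core → C:6 H:6
  (− 1 ring H displaced by substituents)
  + COOH → C:1 H:1 O:2
Element totals:
  C: 7
  H: 6
  O: 2

C7H6O2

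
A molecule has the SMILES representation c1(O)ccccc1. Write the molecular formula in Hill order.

Atom tally by fragment:
  benzene ring core → C:6 H:6
  (− 1 ring H displaced by substituents)
  + OH → O:1 H:1
Element totals:
  C: 6
  H: 6
  O: 1

C6H6O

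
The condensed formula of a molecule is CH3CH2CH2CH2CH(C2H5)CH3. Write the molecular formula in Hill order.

Element totals:
  C: 8
  H: 18

C8H18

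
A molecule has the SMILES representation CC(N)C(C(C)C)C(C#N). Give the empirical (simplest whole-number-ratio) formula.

C4H8N

Atom tally by fragment:
  CH3 → C:1 H:3
  CH(NH2) → C:1 H:3 N:1
  CH(CH(CH3)2) → C:4 H:8
  CH2CN → C:2 H:2 N:1
Element totals:
  C: 8
  H: 16
  N: 2
Molecular formula: C8H16N2.
gcd of subscripts = 2; dividing each by 2:
  C: 8/2 = 4
  H: 16/2 = 8
  N: 2/2 = 1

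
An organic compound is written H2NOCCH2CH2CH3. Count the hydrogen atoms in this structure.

Atom tally by fragment:
  H2NOCCH2 → C:2 H:4 O:1 N:1
  CH2 → C:1 H:2
  CH3 → C:1 H:3
Element totals:
  C: 4
  H: 9
  N: 1
  O: 1

9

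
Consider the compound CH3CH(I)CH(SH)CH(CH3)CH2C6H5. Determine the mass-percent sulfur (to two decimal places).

10.01%

Element totals:
  C: 12
  H: 17
  I: 1
  S: 1
Molecular formula: C12H17IS.
Molar mass = 320.232 g/mol.
Mass from S: 1 × 32.06 = 32.060 g/mol.
%S = 32.060 / 320.232 × 100 = 10.01%.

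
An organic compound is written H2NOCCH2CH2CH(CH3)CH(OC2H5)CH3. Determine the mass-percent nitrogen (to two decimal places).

8.08%

Atom tally by fragment:
  H2NOCCH2 → C:2 H:4 O:1 N:1
  CH2 → C:1 H:2
  CH(CH3) → C:2 H:4
  CH(OC2H5) → C:3 H:6 O:1
  CH3 → C:1 H:3
Element totals:
  C: 9
  H: 19
  N: 1
  O: 2
Molecular formula: C9H19NO2.
Molar mass = 173.256 g/mol.
Mass from N: 1 × 14.007 = 14.007 g/mol.
%N = 14.007 / 173.256 × 100 = 8.08%.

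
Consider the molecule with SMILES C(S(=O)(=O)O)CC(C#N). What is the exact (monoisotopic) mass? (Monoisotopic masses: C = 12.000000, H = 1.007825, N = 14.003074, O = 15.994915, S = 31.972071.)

149.0147

Atom tally by fragment:
  HO3SCH2 → C:1 H:3 S:1 O:3
  CH2 → C:1 H:2
  CH2CN → C:2 H:2 N:1
Element totals:
  C: 4
  H: 7
  N: 1
  O: 3
  S: 1
Molecular formula: C4H7NO3S.
  M = 4(12.0) + 7(1.007825) + 14.003074 + 3(15.994915) + 31.972071
    = 48.000000 + 7.054775 + 14.003074 + 47.984745 + 31.972071 = 149.014665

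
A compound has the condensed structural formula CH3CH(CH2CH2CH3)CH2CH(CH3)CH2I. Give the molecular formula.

C9H19I

Element totals:
  C: 9
  H: 19
  I: 1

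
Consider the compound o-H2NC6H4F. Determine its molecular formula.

C6H6FN

Atom tally by fragment:
  benzene ring core → C:6 H:6
  (− 2 ring H displaced by substituents)
  + NH2 → N:1 H:2
  + F → F:1
Element totals:
  C: 6
  H: 6
  F: 1
  N: 1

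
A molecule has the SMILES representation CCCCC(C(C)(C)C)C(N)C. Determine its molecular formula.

C11H25N

Atom tally by fragment:
  CH3 → C:1 H:3
  CH2 → C:1 H:2
  CH2 → C:1 H:2
  CH2 → C:1 H:2
  CH(C(CH3)3) → C:5 H:10
  CH(NH2) → C:1 H:3 N:1
  CH3 → C:1 H:3
Element totals:
  C: 11
  H: 25
  N: 1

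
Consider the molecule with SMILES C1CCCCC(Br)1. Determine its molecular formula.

C6H11Br

Atom tally by fragment:
  cyclohexane ring core → C:6 H:12
  (− 1 ring H displaced by substituents)
  + Br → Br:1
Element totals:
  C: 6
  H: 11
  Br: 1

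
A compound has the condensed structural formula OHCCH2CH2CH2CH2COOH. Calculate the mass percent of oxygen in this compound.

36.88%

Element totals:
  C: 6
  H: 10
  O: 3
Molecular formula: C6H10O3.
Molar mass = 130.143 g/mol.
Mass from O: 3 × 15.999 = 47.997 g/mol.
%O = 47.997 / 130.143 × 100 = 36.88%.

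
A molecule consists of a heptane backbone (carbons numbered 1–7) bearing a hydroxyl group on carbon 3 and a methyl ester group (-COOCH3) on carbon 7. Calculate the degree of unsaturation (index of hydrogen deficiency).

1

Atom tally by fragment:
  CH3 → C:1 H:3
  CH2 → C:1 H:2
  CH(OH) → C:1 H:2 O:1
  CH2 → C:1 H:2
  CH2 → C:1 H:2
  CH2 → C:1 H:2
  CH2COOCH3 → C:3 H:5 O:2
Element totals:
  C: 9
  H: 18
  O: 3
Molecular formula: C9H18O3.
DoU = (2C + 2 + N − H − X) / 2 = (2·9 + 2 + 0 − 18 − 0) / 2 = 1.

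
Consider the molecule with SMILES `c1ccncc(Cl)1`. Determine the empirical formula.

Atom tally by fragment:
  pyridine ring core → C:5 H:5 N:1
  (− 1 ring H displaced by substituents)
  + Cl → Cl:1
Element totals:
  C: 5
  H: 4
  Cl: 1
  N: 1
Molecular formula: C5H4ClN.
gcd of subscripts (5, 1, 4, 1) = 1, so the empirical formula equals the molecular formula.

C5H4ClN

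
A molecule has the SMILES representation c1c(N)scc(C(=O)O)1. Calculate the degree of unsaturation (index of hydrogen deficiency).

Atom tally by fragment:
  thiophene ring core → C:4 H:4 S:1
  (− 2 ring H displaced by substituents)
  + NH2 → N:1 H:2
  + COOH → C:1 H:1 O:2
Element totals:
  C: 5
  H: 5
  N: 1
  O: 2
  S: 1
Molecular formula: C5H5NO2S.
DoU = (2C + 2 + N − H − X) / 2 = (2·5 + 2 + 1 − 5 − 0) / 2 = 4.

4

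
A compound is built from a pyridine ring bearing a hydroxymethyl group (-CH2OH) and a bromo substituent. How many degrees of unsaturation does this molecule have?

Atom tally by fragment:
  pyridine ring core → C:5 H:5 N:1
  (− 2 ring H displaced by substituents)
  + CH2OH → C:1 H:3 O:1
  + Br → Br:1
Element totals:
  C: 6
  H: 6
  Br: 1
  N: 1
  O: 1
Molecular formula: C6H6BrNO.
DoU = (2C + 2 + N − H − X) / 2 = (2·6 + 2 + 1 − 6 − 1) / 2 = 4.

4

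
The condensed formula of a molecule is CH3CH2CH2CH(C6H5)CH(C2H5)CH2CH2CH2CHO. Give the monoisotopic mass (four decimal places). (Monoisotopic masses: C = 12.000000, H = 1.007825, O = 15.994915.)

Atom tally by fragment:
  CH3 → C:1 H:3
  CH2 → C:1 H:2
  CH2 → C:1 H:2
  CH(C6H5) → C:7 H:6
  CH(C2H5) → C:3 H:6
  CH2 → C:1 H:2
  CH2 → C:1 H:2
  CH2CHO → C:2 H:3 O:1
Element totals:
  C: 17
  H: 26
  O: 1
Molecular formula: C17H26O.
  M = 17(12.0) + 26(1.007825) + 15.994915
    = 204.000000 + 26.203450 + 15.994915 = 246.198365

246.1984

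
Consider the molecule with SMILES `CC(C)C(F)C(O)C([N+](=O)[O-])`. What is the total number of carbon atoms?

6

Atom tally by fragment:
  CH3 → C:1 H:3
  CH(CH3) → C:2 H:4
  CH(F) → C:1 H:1 F:1
  CH(OH) → C:1 H:2 O:1
  CH2NO2 → C:1 H:2 N:1 O:2
Element totals:
  C: 6
  H: 12
  F: 1
  N: 1
  O: 3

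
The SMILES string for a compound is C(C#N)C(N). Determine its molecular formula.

Atom tally by fragment:
  NCCH2 → C:2 H:2 N:1
  CH2NH2 → C:1 H:4 N:1
Element totals:
  C: 3
  H: 6
  N: 2

C3H6N2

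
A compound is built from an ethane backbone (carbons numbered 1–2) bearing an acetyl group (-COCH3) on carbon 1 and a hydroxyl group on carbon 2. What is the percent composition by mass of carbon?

Atom tally by fragment:
  CH3COCH2 → C:3 H:5 O:1
  CH2OH → C:1 H:3 O:1
Element totals:
  C: 4
  H: 8
  O: 2
Molecular formula: C4H8O2.
Molar mass = 88.106 g/mol.
Mass from C: 4 × 12.011 = 48.044 g/mol.
%C = 48.044 / 88.106 × 100 = 54.53%.

54.53%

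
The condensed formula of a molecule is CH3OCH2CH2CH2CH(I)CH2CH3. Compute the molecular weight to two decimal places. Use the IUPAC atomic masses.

242.10 g/mol

Atom tally by fragment:
  CH3OCH2 → C:2 H:5 O:1
  CH2 → C:1 H:2
  CH2 → C:1 H:2
  CH(I) → C:1 H:1 I:1
  CH2 → C:1 H:2
  CH3 → C:1 H:3
Element totals:
  C: 7
  H: 15
  I: 1
  O: 1
Molecular formula: C7H15IO.
  M = 7(12.011) + 15(1.008) + 126.904 + 15.999
    = 84.077 + 15.120 + 126.904 + 15.999 = 242.100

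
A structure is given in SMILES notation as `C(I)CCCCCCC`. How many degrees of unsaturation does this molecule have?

0

Atom tally by fragment:
  ICH2 → C:1 H:2 I:1
  CH2 → C:1 H:2
  CH2 → C:1 H:2
  CH2 → C:1 H:2
  CH2 → C:1 H:2
  CH2 → C:1 H:2
  CH2 → C:1 H:2
  CH3 → C:1 H:3
Element totals:
  C: 8
  H: 17
  I: 1
Molecular formula: C8H17I.
DoU = (2C + 2 + N − H − X) / 2 = (2·8 + 2 + 0 − 17 − 1) / 2 = 0.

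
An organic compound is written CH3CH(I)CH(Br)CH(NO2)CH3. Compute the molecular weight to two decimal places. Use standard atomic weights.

Atom tally by fragment:
  CH3 → C:1 H:3
  CH(I) → C:1 H:1 I:1
  CH(Br) → C:1 H:1 Br:1
  CH(NO2) → C:1 H:1 N:1 O:2
  CH3 → C:1 H:3
Element totals:
  C: 5
  H: 9
  Br: 1
  I: 1
  N: 1
  O: 2
Molecular formula: C5H9BrINO2.
  M = 5(12.011) + 9(1.008) + 79.904 + 126.904 + 14.007 + 2(15.999)
    = 60.055 + 9.072 + 79.904 + 126.904 + 14.007 + 31.998 = 321.940

321.94 g/mol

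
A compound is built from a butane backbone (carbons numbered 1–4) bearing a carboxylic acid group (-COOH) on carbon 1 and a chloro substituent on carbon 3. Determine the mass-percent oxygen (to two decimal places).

Atom tally by fragment:
  HOOCCH2 → C:2 H:3 O:2
  CH2 → C:1 H:2
  CH(Cl) → C:1 H:1 Cl:1
  CH3 → C:1 H:3
Element totals:
  C: 5
  H: 9
  Cl: 1
  O: 2
Molecular formula: C5H9ClO2.
Molar mass = 136.575 g/mol.
Mass from O: 2 × 15.999 = 31.998 g/mol.
%O = 31.998 / 136.575 × 100 = 23.43%.

23.43%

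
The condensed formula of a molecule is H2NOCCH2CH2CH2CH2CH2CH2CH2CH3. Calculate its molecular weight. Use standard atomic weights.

157.26 g/mol

Element totals:
  C: 9
  H: 19
  N: 1
  O: 1
Molecular formula: C9H19NO.
  M = 9(12.011) + 19(1.008) + 14.007 + 15.999
    = 108.099 + 19.152 + 14.007 + 15.999 = 157.257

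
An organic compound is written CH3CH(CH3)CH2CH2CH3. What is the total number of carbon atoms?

6

Atom tally by fragment:
  CH3 → C:1 H:3
  CH(CH3) → C:2 H:4
  CH2 → C:1 H:2
  CH2 → C:1 H:2
  CH3 → C:1 H:3
Element totals:
  C: 6
  H: 14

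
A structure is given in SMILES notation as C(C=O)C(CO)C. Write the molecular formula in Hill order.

Atom tally by fragment:
  OHCCH2 → C:2 H:3 O:1
  CH(CH2OH) → C:2 H:4 O:1
  CH3 → C:1 H:3
Element totals:
  C: 5
  H: 10
  O: 2

C5H10O2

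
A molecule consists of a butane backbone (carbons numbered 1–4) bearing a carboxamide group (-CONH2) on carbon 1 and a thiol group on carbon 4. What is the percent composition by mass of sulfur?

24.07%

Atom tally by fragment:
  H2NOCCH2 → C:2 H:4 O:1 N:1
  CH2 → C:1 H:2
  CH2 → C:1 H:2
  CH2SH → C:1 H:3 S:1
Element totals:
  C: 5
  H: 11
  N: 1
  O: 1
  S: 1
Molecular formula: C5H11NOS.
Molar mass = 133.209 g/mol.
Mass from S: 1 × 32.06 = 32.060 g/mol.
%S = 32.060 / 133.209 × 100 = 24.07%.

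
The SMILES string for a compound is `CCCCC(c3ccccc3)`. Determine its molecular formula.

C11H16

Atom tally by fragment:
  CH3 → C:1 H:3
  CH2 → C:1 H:2
  CH2 → C:1 H:2
  CH2 → C:1 H:2
  CH2C6H5 → C:7 H:7
Element totals:
  C: 11
  H: 16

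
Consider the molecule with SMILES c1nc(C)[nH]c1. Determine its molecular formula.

C4H6N2

Atom tally by fragment:
  imidazole ring core → C:3 H:4 N:2
  (− 1 ring H displaced by substituents)
  + CH3 → C:1 H:3
Element totals:
  C: 4
  H: 6
  N: 2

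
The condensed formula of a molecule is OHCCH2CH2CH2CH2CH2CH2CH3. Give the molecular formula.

C8H16O

Element totals:
  C: 8
  H: 16
  O: 1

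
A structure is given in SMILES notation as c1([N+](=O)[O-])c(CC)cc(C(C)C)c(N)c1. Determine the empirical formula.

Atom tally by fragment:
  benzene ring core → C:6 H:6
  (− 4 ring H displaced by substituents)
  + NO2 → N:1 O:2
  + C2H5 → C:2 H:5
  + CH(CH3)2 → C:3 H:7
  + NH2 → N:1 H:2
Element totals:
  C: 11
  H: 16
  N: 2
  O: 2
Molecular formula: C11H16N2O2.
gcd of subscripts (11, 16, 2, 2) = 1, so the empirical formula equals the molecular formula.

C11H16N2O2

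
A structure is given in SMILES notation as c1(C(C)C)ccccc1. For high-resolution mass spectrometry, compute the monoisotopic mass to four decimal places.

Atom tally by fragment:
  benzene ring core → C:6 H:6
  (− 1 ring H displaced by substituents)
  + CH(CH3)2 → C:3 H:7
Element totals:
  C: 9
  H: 12
Molecular formula: C9H12.
  M = 9(12.0) + 12(1.007825)
    = 108.000000 + 12.093900 = 120.093900

120.0939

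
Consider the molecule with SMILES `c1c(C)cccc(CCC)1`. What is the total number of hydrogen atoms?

14

Atom tally by fragment:
  benzene ring core → C:6 H:6
  (− 2 ring H displaced by substituents)
  + CH3 → C:1 H:3
  + CH2CH2CH3 → C:3 H:7
Element totals:
  C: 10
  H: 14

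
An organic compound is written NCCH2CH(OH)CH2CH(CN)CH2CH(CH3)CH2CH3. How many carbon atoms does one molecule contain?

11

Element totals:
  C: 11
  H: 18
  N: 2
  O: 1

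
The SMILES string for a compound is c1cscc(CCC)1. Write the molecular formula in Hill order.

C7H10S

Atom tally by fragment:
  thiophene ring core → C:4 H:4 S:1
  (− 1 ring H displaced by substituents)
  + CH2CH2CH3 → C:3 H:7
Element totals:
  C: 7
  H: 10
  S: 1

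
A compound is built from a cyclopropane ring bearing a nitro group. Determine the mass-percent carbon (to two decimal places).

Atom tally by fragment:
  cyclopropane ring core → C:3 H:6
  (− 1 ring H displaced by substituents)
  + NO2 → N:1 O:2
Element totals:
  C: 3
  H: 5
  N: 1
  O: 2
Molecular formula: C3H5NO2.
Molar mass = 87.078 g/mol.
Mass from C: 3 × 12.011 = 36.033 g/mol.
%C = 36.033 / 87.078 × 100 = 41.38%.

41.38%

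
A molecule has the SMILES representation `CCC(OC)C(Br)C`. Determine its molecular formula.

Atom tally by fragment:
  CH3 → C:1 H:3
  CH2 → C:1 H:2
  CH(OCH3) → C:2 H:4 O:1
  CH(Br) → C:1 H:1 Br:1
  CH3 → C:1 H:3
Element totals:
  C: 6
  H: 13
  Br: 1
  O: 1

C6H13BrO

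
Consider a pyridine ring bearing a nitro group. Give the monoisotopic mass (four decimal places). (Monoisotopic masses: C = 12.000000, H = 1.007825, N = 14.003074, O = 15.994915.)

124.0273

Atom tally by fragment:
  pyridine ring core → C:5 H:5 N:1
  (− 1 ring H displaced by substituents)
  + NO2 → N:1 O:2
Element totals:
  C: 5
  H: 4
  N: 2
  O: 2
Molecular formula: C5H4N2O2.
  M = 5(12.0) + 4(1.007825) + 2(14.003074) + 2(15.994915)
    = 60.000000 + 4.031300 + 28.006148 + 31.989830 = 124.027278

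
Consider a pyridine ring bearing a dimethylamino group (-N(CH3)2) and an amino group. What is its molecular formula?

Atom tally by fragment:
  pyridine ring core → C:5 H:5 N:1
  (− 2 ring H displaced by substituents)
  + N(CH3)2 → N:1 C:2 H:6
  + NH2 → N:1 H:2
Element totals:
  C: 7
  H: 11
  N: 3

C7H11N3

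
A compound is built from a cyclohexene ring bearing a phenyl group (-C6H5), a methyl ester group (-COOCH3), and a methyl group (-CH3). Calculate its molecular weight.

230.31 g/mol

Atom tally by fragment:
  cyclohexene ring core → C:6 H:10
  (− 3 ring H displaced by substituents)
  + C6H5 → C:6 H:5
  + COOCH3 → C:2 H:3 O:2
  + CH3 → C:1 H:3
Element totals:
  C: 15
  H: 18
  O: 2
Molecular formula: C15H18O2.
  M = 15(12.011) + 18(1.008) + 2(15.999)
    = 180.165 + 18.144 + 31.998 = 230.307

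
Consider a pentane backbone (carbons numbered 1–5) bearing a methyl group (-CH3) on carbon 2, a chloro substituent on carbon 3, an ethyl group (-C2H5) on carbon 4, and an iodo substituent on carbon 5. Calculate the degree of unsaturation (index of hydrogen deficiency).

0

Atom tally by fragment:
  CH3 → C:1 H:3
  CH(CH3) → C:2 H:4
  CH(Cl) → C:1 H:1 Cl:1
  CH(C2H5) → C:3 H:6
  CH2I → C:1 H:2 I:1
Element totals:
  C: 8
  H: 16
  Cl: 1
  I: 1
Molecular formula: C8H16ClI.
DoU = (2C + 2 + N − H − X) / 2 = (2·8 + 2 + 0 − 16 − 2) / 2 = 0.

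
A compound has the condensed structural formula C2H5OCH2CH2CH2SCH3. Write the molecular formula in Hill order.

Atom tally by fragment:
  C2H5OCH2 → C:3 H:7 O:1
  CH2 → C:1 H:2
  CH2SCH3 → C:2 H:5 S:1
Element totals:
  C: 6
  H: 14
  O: 1
  S: 1

C6H14OS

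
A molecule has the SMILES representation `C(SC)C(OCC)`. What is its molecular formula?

C5H12OS

Atom tally by fragment:
  CH3SCH2 → C:2 H:5 S:1
  CH2OC2H5 → C:3 H:7 O:1
Element totals:
  C: 5
  H: 12
  O: 1
  S: 1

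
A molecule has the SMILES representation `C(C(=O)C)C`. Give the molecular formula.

Atom tally by fragment:
  CH3COCH2 → C:3 H:5 O:1
  CH3 → C:1 H:3
Element totals:
  C: 4
  H: 8
  O: 1

C4H8O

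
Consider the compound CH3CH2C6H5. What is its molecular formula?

Atom tally by fragment:
  CH3 → C:1 H:3
  CH2C6H5 → C:7 H:7
Element totals:
  C: 8
  H: 10

C8H10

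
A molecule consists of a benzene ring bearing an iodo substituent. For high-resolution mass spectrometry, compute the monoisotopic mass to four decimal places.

203.9436

Atom tally by fragment:
  benzene ring core → C:6 H:6
  (− 1 ring H displaced by substituents)
  + I → I:1
Element totals:
  C: 6
  H: 5
  I: 1
Molecular formula: C6H5I.
  M = 6(12.0) + 5(1.007825) + 126.904472
    = 72.000000 + 5.039125 + 126.904472 = 203.943597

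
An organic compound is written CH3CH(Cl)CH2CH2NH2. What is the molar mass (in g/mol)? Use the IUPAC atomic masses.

Atom tally by fragment:
  CH3 → C:1 H:3
  CH(Cl) → C:1 H:1 Cl:1
  CH2 → C:1 H:2
  CH2NH2 → C:1 H:4 N:1
Element totals:
  C: 4
  H: 10
  Cl: 1
  N: 1
Molecular formula: C4H10ClN.
  M = 4(12.011) + 10(1.008) + 35.45 + 14.007
    = 48.044 + 10.080 + 35.450 + 14.007 = 107.581

107.58 g/mol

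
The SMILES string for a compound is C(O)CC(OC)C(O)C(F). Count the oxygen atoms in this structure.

3

Atom tally by fragment:
  HOCH2 → C:1 H:3 O:1
  CH2 → C:1 H:2
  CH(OCH3) → C:2 H:4 O:1
  CH(OH) → C:1 H:2 O:1
  CH2F → C:1 H:2 F:1
Element totals:
  C: 6
  H: 13
  F: 1
  O: 3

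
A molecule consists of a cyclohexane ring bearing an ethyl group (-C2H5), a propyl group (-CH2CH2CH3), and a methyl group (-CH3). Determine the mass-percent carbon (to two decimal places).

Atom tally by fragment:
  cyclohexane ring core → C:6 H:12
  (− 3 ring H displaced by substituents)
  + C2H5 → C:2 H:5
  + CH2CH2CH3 → C:3 H:7
  + CH3 → C:1 H:3
Element totals:
  C: 12
  H: 24
Molecular formula: C12H24.
Molar mass = 168.324 g/mol.
Mass from C: 12 × 12.011 = 144.132 g/mol.
%C = 144.132 / 168.324 × 100 = 85.63%.

85.63%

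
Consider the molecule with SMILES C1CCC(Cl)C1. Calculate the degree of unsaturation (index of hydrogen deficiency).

1

Atom tally by fragment:
  cyclopentane ring core → C:5 H:10
  (− 1 ring H displaced by substituents)
  + Cl → Cl:1
Element totals:
  C: 5
  H: 9
  Cl: 1
Molecular formula: C5H9Cl.
DoU = (2C + 2 + N − H − X) / 2 = (2·5 + 2 + 0 − 9 − 1) / 2 = 1.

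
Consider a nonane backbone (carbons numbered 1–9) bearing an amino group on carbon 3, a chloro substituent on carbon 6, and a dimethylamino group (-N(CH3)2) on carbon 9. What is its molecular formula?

Atom tally by fragment:
  CH3 → C:1 H:3
  CH2 → C:1 H:2
  CH(NH2) → C:1 H:3 N:1
  CH2 → C:1 H:2
  CH2 → C:1 H:2
  CH(Cl) → C:1 H:1 Cl:1
  CH2 → C:1 H:2
  CH2 → C:1 H:2
  CH2N(CH3)2 → C:3 H:8 N:1
Element totals:
  C: 11
  H: 25
  Cl: 1
  N: 2

C11H25ClN2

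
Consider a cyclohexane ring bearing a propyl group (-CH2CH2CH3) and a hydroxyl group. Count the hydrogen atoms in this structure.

Atom tally by fragment:
  cyclohexane ring core → C:6 H:12
  (− 2 ring H displaced by substituents)
  + CH2CH2CH3 → C:3 H:7
  + OH → O:1 H:1
Element totals:
  C: 9
  H: 18
  O: 1

18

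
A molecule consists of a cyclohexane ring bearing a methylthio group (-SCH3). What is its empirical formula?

Atom tally by fragment:
  cyclohexane ring core → C:6 H:12
  (− 1 ring H displaced by substituents)
  + SCH3 → C:1 H:3 S:1
Element totals:
  C: 7
  H: 14
  S: 1
Molecular formula: C7H14S.
gcd of subscripts (7, 14, 1) = 1, so the empirical formula equals the molecular formula.

C7H14S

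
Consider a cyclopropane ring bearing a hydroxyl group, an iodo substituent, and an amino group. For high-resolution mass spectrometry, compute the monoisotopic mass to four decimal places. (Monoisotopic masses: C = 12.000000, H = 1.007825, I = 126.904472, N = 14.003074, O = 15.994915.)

Atom tally by fragment:
  cyclopropane ring core → C:3 H:6
  (− 3 ring H displaced by substituents)
  + OH → O:1 H:1
  + I → I:1
  + NH2 → N:1 H:2
Element totals:
  C: 3
  H: 6
  I: 1
  N: 1
  O: 1
Molecular formula: C3H6INO.
  M = 3(12.0) + 6(1.007825) + 126.904472 + 14.003074 + 15.994915
    = 36.000000 + 6.046950 + 126.904472 + 14.003074 + 15.994915 = 198.949411

198.9494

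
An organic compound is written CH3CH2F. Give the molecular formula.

C2H5F

Atom tally by fragment:
  CH3 → C:1 H:3
  CH2F → C:1 H:2 F:1
Element totals:
  C: 2
  H: 5
  F: 1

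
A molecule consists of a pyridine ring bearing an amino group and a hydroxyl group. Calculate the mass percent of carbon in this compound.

Atom tally by fragment:
  pyridine ring core → C:5 H:5 N:1
  (− 2 ring H displaced by substituents)
  + NH2 → N:1 H:2
  + OH → O:1 H:1
Element totals:
  C: 5
  H: 6
  N: 2
  O: 1
Molecular formula: C5H6N2O.
Molar mass = 110.116 g/mol.
Mass from C: 5 × 12.011 = 60.055 g/mol.
%C = 60.055 / 110.116 × 100 = 54.54%.

54.54%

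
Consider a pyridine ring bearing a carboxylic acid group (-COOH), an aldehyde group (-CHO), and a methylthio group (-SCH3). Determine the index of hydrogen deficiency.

6

Atom tally by fragment:
  pyridine ring core → C:5 H:5 N:1
  (− 3 ring H displaced by substituents)
  + COOH → C:1 H:1 O:2
  + CHO → C:1 H:1 O:1
  + SCH3 → C:1 H:3 S:1
Element totals:
  C: 8
  H: 7
  N: 1
  O: 3
  S: 1
Molecular formula: C8H7NO3S.
DoU = (2C + 2 + N − H − X) / 2 = (2·8 + 2 + 1 − 7 − 0) / 2 = 6.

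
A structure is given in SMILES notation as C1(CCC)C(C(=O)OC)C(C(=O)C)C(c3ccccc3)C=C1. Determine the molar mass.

300.40 g/mol

Atom tally by fragment:
  cyclohexene ring core → C:6 H:10
  (− 4 ring H displaced by substituents)
  + CH2CH2CH3 → C:3 H:7
  + COOCH3 → C:2 H:3 O:2
  + COCH3 → C:2 H:3 O:1
  + C6H5 → C:6 H:5
Element totals:
  C: 19
  H: 24
  O: 3
Molecular formula: C19H24O3.
  M = 19(12.011) + 24(1.008) + 3(15.999)
    = 228.209 + 24.192 + 47.997 = 300.398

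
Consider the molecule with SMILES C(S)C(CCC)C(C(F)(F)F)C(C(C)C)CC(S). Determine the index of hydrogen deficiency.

0

Atom tally by fragment:
  HSCH2 → C:1 H:3 S:1
  CH(CH2CH2CH3) → C:4 H:8
  CH(CF3) → C:2 H:1 F:3
  CH(CH(CH3)2) → C:4 H:8
  CH2 → C:1 H:2
  CH2SH → C:1 H:3 S:1
Element totals:
  C: 13
  H: 25
  F: 3
  S: 2
Molecular formula: C13H25F3S2.
DoU = (2C + 2 + N − H − X) / 2 = (2·13 + 2 + 0 − 25 − 3) / 2 = 0.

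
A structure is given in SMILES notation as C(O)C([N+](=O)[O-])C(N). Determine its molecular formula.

Atom tally by fragment:
  HOCH2 → C:1 H:3 O:1
  CH(NO2) → C:1 H:1 N:1 O:2
  CH2NH2 → C:1 H:4 N:1
Element totals:
  C: 3
  H: 8
  N: 2
  O: 3

C3H8N2O3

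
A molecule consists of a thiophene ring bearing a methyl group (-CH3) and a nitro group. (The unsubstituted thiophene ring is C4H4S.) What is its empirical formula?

C5H5NO2S

Atom tally by fragment:
  thiophene ring core → C:4 H:4 S:1
  (− 2 ring H displaced by substituents)
  + CH3 → C:1 H:3
  + NO2 → N:1 O:2
Element totals:
  C: 5
  H: 5
  N: 1
  O: 2
  S: 1
Molecular formula: C5H5NO2S.
gcd of subscripts (5, 5, 1, 2, 1) = 1, so the empirical formula equals the molecular formula.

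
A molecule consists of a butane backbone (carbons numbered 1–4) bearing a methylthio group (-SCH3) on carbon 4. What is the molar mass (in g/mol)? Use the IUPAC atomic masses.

104.21 g/mol

Atom tally by fragment:
  CH3 → C:1 H:3
  CH2 → C:1 H:2
  CH2 → C:1 H:2
  CH2SCH3 → C:2 H:5 S:1
Element totals:
  C: 5
  H: 12
  S: 1
Molecular formula: C5H12S.
  M = 5(12.011) + 12(1.008) + 32.06
    = 60.055 + 12.096 + 32.060 = 104.211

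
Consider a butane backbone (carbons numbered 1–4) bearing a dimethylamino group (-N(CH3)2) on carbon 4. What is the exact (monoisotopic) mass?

Atom tally by fragment:
  CH3 → C:1 H:3
  CH2 → C:1 H:2
  CH2 → C:1 H:2
  CH2N(CH3)2 → C:3 H:8 N:1
Element totals:
  C: 6
  H: 15
  N: 1
Molecular formula: C6H15N.
  M = 6(12.0) + 15(1.007825) + 14.003074
    = 72.000000 + 15.117375 + 14.003074 = 101.120449

101.1204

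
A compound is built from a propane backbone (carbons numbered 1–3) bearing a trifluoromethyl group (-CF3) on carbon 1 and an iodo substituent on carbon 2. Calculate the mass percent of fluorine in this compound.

23.95%

Atom tally by fragment:
  F3CCH2 → C:2 H:2 F:3
  CH(I) → C:1 H:1 I:1
  CH3 → C:1 H:3
Element totals:
  C: 4
  H: 6
  F: 3
  I: 1
Molecular formula: C4H6F3I.
Molar mass = 237.990 g/mol.
Mass from F: 3 × 18.998 = 56.994 g/mol.
%F = 56.994 / 237.990 × 100 = 23.95%.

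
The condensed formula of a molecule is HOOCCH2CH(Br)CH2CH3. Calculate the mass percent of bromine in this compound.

Atom tally by fragment:
  HOOCCH2 → C:2 H:3 O:2
  CH(Br) → C:1 H:1 Br:1
  CH2 → C:1 H:2
  CH3 → C:1 H:3
Element totals:
  C: 5
  H: 9
  Br: 1
  O: 2
Molecular formula: C5H9BrO2.
Molar mass = 181.029 g/mol.
Mass from Br: 1 × 79.904 = 79.904 g/mol.
%Br = 79.904 / 181.029 × 100 = 44.14%.

44.14%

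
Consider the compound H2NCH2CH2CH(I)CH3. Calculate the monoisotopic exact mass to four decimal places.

198.9858

Element totals:
  C: 4
  H: 10
  I: 1
  N: 1
Molecular formula: C4H10IN.
  M = 4(12.0) + 10(1.007825) + 126.904472 + 14.003074
    = 48.000000 + 10.078250 + 126.904472 + 14.003074 = 198.985796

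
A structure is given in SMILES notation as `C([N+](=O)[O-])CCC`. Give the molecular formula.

C4H9NO2

Atom tally by fragment:
  O2NCH2 → C:1 H:2 N:1 O:2
  CH2 → C:1 H:2
  CH2 → C:1 H:2
  CH3 → C:1 H:3
Element totals:
  C: 4
  H: 9
  N: 1
  O: 2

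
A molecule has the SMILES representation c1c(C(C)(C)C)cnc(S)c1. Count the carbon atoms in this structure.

9

Atom tally by fragment:
  pyridine ring core → C:5 H:5 N:1
  (− 2 ring H displaced by substituents)
  + C(CH3)3 → C:4 H:9
  + SH → S:1 H:1
Element totals:
  C: 9
  H: 13
  N: 1
  S: 1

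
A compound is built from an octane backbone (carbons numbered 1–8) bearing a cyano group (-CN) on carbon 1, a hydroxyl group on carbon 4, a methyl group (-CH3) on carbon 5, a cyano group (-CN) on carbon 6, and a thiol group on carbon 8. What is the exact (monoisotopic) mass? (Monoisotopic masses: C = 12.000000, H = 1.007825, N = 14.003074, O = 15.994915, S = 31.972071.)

226.1140

Atom tally by fragment:
  NCCH2 → C:2 H:2 N:1
  CH2 → C:1 H:2
  CH2 → C:1 H:2
  CH(OH) → C:1 H:2 O:1
  CH(CH3) → C:2 H:4
  CH(CN) → C:2 H:1 N:1
  CH2 → C:1 H:2
  CH2SH → C:1 H:3 S:1
Element totals:
  C: 11
  H: 18
  N: 2
  O: 1
  S: 1
Molecular formula: C11H18N2OS.
  M = 11(12.0) + 18(1.007825) + 2(14.003074) + 15.994915 + 31.972071
    = 132.000000 + 18.140850 + 28.006148 + 15.994915 + 31.972071 = 226.113984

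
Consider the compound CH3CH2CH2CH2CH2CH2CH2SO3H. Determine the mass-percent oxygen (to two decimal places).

26.63%

Element totals:
  C: 7
  H: 16
  O: 3
  S: 1
Molecular formula: C7H16O3S.
Molar mass = 180.262 g/mol.
Mass from O: 3 × 15.999 = 47.997 g/mol.
%O = 47.997 / 180.262 × 100 = 26.63%.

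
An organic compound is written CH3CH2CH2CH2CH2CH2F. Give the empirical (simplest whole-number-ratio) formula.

C6H13F

Atom tally by fragment:
  CH3 → C:1 H:3
  CH2 → C:1 H:2
  CH2 → C:1 H:2
  CH2 → C:1 H:2
  CH2 → C:1 H:2
  CH2F → C:1 H:2 F:1
Element totals:
  C: 6
  H: 13
  F: 1
Molecular formula: C6H13F.
gcd of subscripts (6, 1, 13) = 1, so the empirical formula equals the molecular formula.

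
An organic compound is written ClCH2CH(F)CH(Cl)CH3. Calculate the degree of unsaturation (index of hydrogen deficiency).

0

Atom tally by fragment:
  ClCH2 → C:1 H:2 Cl:1
  CH(F) → C:1 H:1 F:1
  CH(Cl) → C:1 H:1 Cl:1
  CH3 → C:1 H:3
Element totals:
  C: 4
  H: 7
  Cl: 2
  F: 1
Molecular formula: C4H7Cl2F.
DoU = (2C + 2 + N − H − X) / 2 = (2·4 + 2 + 0 − 7 − 3) / 2 = 0.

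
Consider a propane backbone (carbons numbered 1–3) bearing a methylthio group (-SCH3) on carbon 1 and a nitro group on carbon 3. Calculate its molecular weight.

135.18 g/mol

Atom tally by fragment:
  CH3SCH2 → C:2 H:5 S:1
  CH2 → C:1 H:2
  CH2NO2 → C:1 H:2 N:1 O:2
Element totals:
  C: 4
  H: 9
  N: 1
  O: 2
  S: 1
Molecular formula: C4H9NO2S.
  M = 4(12.011) + 9(1.008) + 14.007 + 2(15.999) + 32.06
    = 48.044 + 9.072 + 14.007 + 31.998 + 32.060 = 135.181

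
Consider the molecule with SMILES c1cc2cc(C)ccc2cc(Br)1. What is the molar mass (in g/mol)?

221.10 g/mol

Atom tally by fragment:
  naphthalene ring system core → C:10 H:8
  (− 2 ring H displaced by substituents)
  + CH3 → C:1 H:3
  + Br → Br:1
Element totals:
  C: 11
  H: 9
  Br: 1
Molecular formula: C11H9Br.
  M = 11(12.011) + 9(1.008) + 79.904
    = 132.121 + 9.072 + 79.904 = 221.097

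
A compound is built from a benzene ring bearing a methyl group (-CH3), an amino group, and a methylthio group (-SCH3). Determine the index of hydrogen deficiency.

4

Atom tally by fragment:
  benzene ring core → C:6 H:6
  (− 3 ring H displaced by substituents)
  + CH3 → C:1 H:3
  + NH2 → N:1 H:2
  + SCH3 → C:1 H:3 S:1
Element totals:
  C: 8
  H: 11
  N: 1
  S: 1
Molecular formula: C8H11NS.
DoU = (2C + 2 + N − H − X) / 2 = (2·8 + 2 + 1 − 11 − 0) / 2 = 4.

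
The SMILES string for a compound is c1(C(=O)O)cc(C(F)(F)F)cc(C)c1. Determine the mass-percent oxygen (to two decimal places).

Atom tally by fragment:
  benzene ring core → C:6 H:6
  (− 3 ring H displaced by substituents)
  + COOH → C:1 H:1 O:2
  + CF3 → C:1 F:3
  + CH3 → C:1 H:3
Element totals:
  C: 9
  H: 7
  F: 3
  O: 2
Molecular formula: C9H7F3O2.
Molar mass = 204.147 g/mol.
Mass from O: 2 × 15.999 = 31.998 g/mol.
%O = 31.998 / 204.147 × 100 = 15.67%.

15.67%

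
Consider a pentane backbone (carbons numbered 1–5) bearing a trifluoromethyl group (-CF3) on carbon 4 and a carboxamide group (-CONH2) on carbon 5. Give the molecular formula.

C7H12F3NO

Atom tally by fragment:
  CH3 → C:1 H:3
  CH2 → C:1 H:2
  CH2 → C:1 H:2
  CH(CF3) → C:2 H:1 F:3
  CH2CONH2 → C:2 H:4 O:1 N:1
Element totals:
  C: 7
  H: 12
  F: 3
  N: 1
  O: 1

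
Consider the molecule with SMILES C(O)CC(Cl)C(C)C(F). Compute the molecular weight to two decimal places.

154.61 g/mol

Atom tally by fragment:
  HOCH2 → C:1 H:3 O:1
  CH2 → C:1 H:2
  CH(Cl) → C:1 H:1 Cl:1
  CH(CH3) → C:2 H:4
  CH2F → C:1 H:2 F:1
Element totals:
  C: 6
  H: 12
  Cl: 1
  F: 1
  O: 1
Molecular formula: C6H12ClFO.
  M = 6(12.011) + 12(1.008) + 35.45 + 18.998 + 15.999
    = 72.066 + 12.096 + 35.450 + 18.998 + 15.999 = 154.609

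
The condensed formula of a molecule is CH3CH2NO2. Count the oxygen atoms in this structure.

2

Atom tally by fragment:
  CH3 → C:1 H:3
  CH2NO2 → C:1 H:2 N:1 O:2
Element totals:
  C: 2
  H: 5
  N: 1
  O: 2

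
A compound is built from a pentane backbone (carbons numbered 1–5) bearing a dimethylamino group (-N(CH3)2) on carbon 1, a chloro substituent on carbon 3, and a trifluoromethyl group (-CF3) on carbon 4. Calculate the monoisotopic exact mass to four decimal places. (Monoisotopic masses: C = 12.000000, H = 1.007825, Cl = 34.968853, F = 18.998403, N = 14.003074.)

Atom tally by fragment:
  (CH3)2NCH2 → C:3 H:8 N:1
  CH2 → C:1 H:2
  CH(Cl) → C:1 H:1 Cl:1
  CH(CF3) → C:2 H:1 F:3
  CH3 → C:1 H:3
Element totals:
  C: 8
  H: 15
  Cl: 1
  F: 3
  N: 1
Molecular formula: C8H15ClF3N.
  M = 8(12.0) + 15(1.007825) + 34.968853 + 3(18.998403) + 14.003074
    = 96.000000 + 15.117375 + 34.968853 + 56.995209 + 14.003074 = 217.084511

217.0845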